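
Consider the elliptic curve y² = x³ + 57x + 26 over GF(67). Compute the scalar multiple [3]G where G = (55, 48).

(39, 53)

Repeated addition: build up to 3G.
2G: tangent at (55, 48): λ = (3·55² + 57)/(2·48) ≡ 20/29. 29⁻¹ ≡ 37 (mod 67) since 29·37 = 1073 ≡ 1, so λ ≡ 20·37 ≡ 3.
  x = λ² - 55 - 55 = 9 - 110 ≡ 33; y = λ·(55 - 33) - 48 ≡ 18. → (33, 18)
3G: (33, 18) + (55, 48). λ = (48 - 18)/(55 - 33) ≡ 30/22 mod 67. 22⁻¹ ≡ 64 (mod 67) since 22·64 = 1408 ≡ 1, so λ ≡ 44.
  x = λ² - 33 - 55 = 1936 - 88 ≡ 39; y = λ·(33 - 39) - 18 ≡ 53. → (39, 53)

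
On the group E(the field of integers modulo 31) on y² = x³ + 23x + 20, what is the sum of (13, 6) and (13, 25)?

O

The two points share x = 13 and their y-coordinates satisfy 6 + 25 ≡ 0 (mod 31), so they are inverses. Their sum is O.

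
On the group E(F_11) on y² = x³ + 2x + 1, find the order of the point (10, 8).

8

2P: tangent at (10, 8): λ = (3·10² + 2)/(2·8) ≡ 5/5. 5⁻¹ ≡ 9 (mod 11), so λ ≡ 5·9 ≡ 1.
  x = λ² - 10 - 10 = 1 - 20 ≡ 3; y = λ·(10 - 3) - 8 ≡ 10. → (3, 10)
3P: (3, 10) + (10, 8). λ = (8 - 10)/(10 - 3) ≡ 9/7 mod 11. 7⁻¹ ≡ 8 (mod 11) since 7·8 = 56 ≡ 1, so λ ≡ 6.
  x = λ² - 3 - 10 = 36 - 13 ≡ 1; y = λ·(3 - 1) - 10 ≡ 2. → (1, 2)
4P: (1, 2) + (10, 8). λ = (8 - 2)/(10 - 1) ≡ 6/9 mod 11. 9⁻¹ ≡ 5 (mod 11), so λ ≡ 8.
  x = λ² - 1 - 10 = 64 - 11 ≡ 9; y = λ·(1 - 9) - 2 ≡ 0. → (9, 0)
5P: (9, 0) + (10, 8). λ = (8 - 0)/(10 - 9) ≡ 8/1 mod 11. 1⁻¹ ≡ 1 (mod 11) since 1·1 = 1 ≡ 1, so λ ≡ 8.
  x = λ² - 9 - 10 = 64 - 19 ≡ 1; y = λ·(9 - 1) - 0 ≡ 9. → (1, 9)
6P: (1, 9) + (10, 8). λ = (8 - 9)/(10 - 1) ≡ 10/9 mod 11. 9⁻¹ ≡ 5 (mod 11), so λ ≡ 6.
  x = λ² - 1 - 10 = 36 - 11 ≡ 3; y = λ·(1 - 3) - 9 ≡ 1. → (3, 1)
7P: (3, 1) + (10, 8). λ = (8 - 1)/(10 - 3) ≡ 7/7 mod 11. 7⁻¹ ≡ 8 (mod 11), so λ ≡ 1.
  x = λ² - 3 - 10 = 1 - 13 ≡ 10; y = λ·(3 - 10) - 1 ≡ 3. → (10, 3)
8P: (10, 3) + (10, 8): same x and y₁ ≡ -y₂, so the sum is the point at infinity.
8P = the point at infinity, so the order is 8.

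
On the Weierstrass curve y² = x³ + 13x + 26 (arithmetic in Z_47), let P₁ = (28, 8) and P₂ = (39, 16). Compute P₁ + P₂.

(28, 8) + (39, 16). λ = (16 - 8)/(39 - 28) ≡ 8/11 mod 47. 11⁻¹ ≡ 30 (mod 47), so λ ≡ 5.
  x = λ² - 28 - 39 = 25 - 67 ≡ 5; y = λ·(28 - 5) - 8 ≡ 13. → (5, 13)

(5, 13)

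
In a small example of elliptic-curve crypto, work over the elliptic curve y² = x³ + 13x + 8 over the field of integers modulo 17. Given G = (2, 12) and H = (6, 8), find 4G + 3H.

(15, 12)

First 4G:
Repeated addition: build up to 4G.
2G: tangent at (2, 12): λ = (3·2² + 13)/(2·12) ≡ 8/7. 7⁻¹ ≡ 5 (mod 17) since 7·5 = 35 ≡ 1, so λ ≡ 8·5 ≡ 6.
  x = λ² - 2 - 2 = 36 - 4 ≡ 15; y = λ·(2 - 15) - 12 ≡ 12. → (15, 12)
3G: (15, 12) + (2, 12). λ = (12 - 12)/(2 - 15) ≡ 0/4 mod 17. 4⁻¹ ≡ 13 (mod 17), so λ ≡ 0.
  x = λ² - 15 - 2 = 0 - 17 ≡ 0; y = λ·(15 - 0) - 12 ≡ 5. → (0, 5)
4G: (0, 5) + (2, 12). λ = (12 - 5)/(2 - 0) ≡ 7/2 mod 17. 2⁻¹ ≡ 9 (mod 17), so λ ≡ 12.
  x = λ² - 0 - 2 = 144 - 2 ≡ 6; y = λ·(0 - 6) - 5 ≡ 8. → (6, 8)
4G = (6, 8).
Next 3H:
Repeated addition: build up to 3H.
2H: tangent at (6, 8): λ = (3·6² + 13)/(2·8) ≡ 2/16. 16⁻¹ ≡ 16 (mod 17), so λ ≡ 2·16 ≡ 15.
  x = λ² - 6 - 6 = 225 - 12 ≡ 9; y = λ·(6 - 9) - 8 ≡ 15. → (9, 15)
3H: (9, 15) + (6, 8). λ = (8 - 15)/(6 - 9) ≡ 10/14 mod 17. 14⁻¹ ≡ 11 (mod 17) since 14·11 = 154 ≡ 1, so λ ≡ 8.
  x = λ² - 9 - 6 = 64 - 15 ≡ 15; y = λ·(9 - 15) - 15 ≡ 5. → (15, 5)
3H = (15, 5).
Finally 4G + 3H:
(6, 8) + (15, 5). λ = (5 - 8)/(15 - 6) ≡ 14/9 mod 17. 9⁻¹ ≡ 2 (mod 17) since 9·2 = 18 ≡ 1, so λ ≡ 11.
  x = λ² - 6 - 15 = 121 - 21 ≡ 15; y = λ·(6 - 15) - 8 ≡ 12. → (15, 12)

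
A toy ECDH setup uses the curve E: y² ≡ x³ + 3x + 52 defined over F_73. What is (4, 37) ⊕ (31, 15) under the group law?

(65, 10)

(4, 37) + (31, 15). λ = (15 - 37)/(31 - 4) ≡ 51/27 mod 73. 27⁻¹ ≡ 46 (mod 73), so λ ≡ 10.
  x = λ² - 4 - 31 = 100 - 35 ≡ 65; y = λ·(4 - 65) - 37 ≡ 10. → (65, 10)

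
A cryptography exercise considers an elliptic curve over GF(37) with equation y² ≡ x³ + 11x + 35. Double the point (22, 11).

(3, 13)

tangent at (22, 11): λ = (3·22² + 11)/(2·11) ≡ 20/22. 22⁻¹ ≡ 32 (mod 37) since 22·32 = 704 ≡ 1, so λ ≡ 20·32 ≡ 11.
  x = λ² - 22 - 22 = 121 - 44 ≡ 3; y = λ·(22 - 3) - 11 ≡ 13. → (3, 13)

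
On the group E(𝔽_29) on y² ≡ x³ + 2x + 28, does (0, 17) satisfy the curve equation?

yes

y² = 17² ≡ 28; x³ + 2x + 28 = 28 ≡ 28 (mod 29). 28 = 28.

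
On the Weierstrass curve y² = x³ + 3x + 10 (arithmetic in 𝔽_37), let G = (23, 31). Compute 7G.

Repeated addition: build up to 7G.
2G: tangent at (23, 31): λ = (3·23² + 3)/(2·31) ≡ 36/25. 25⁻¹ ≡ 3 (mod 37), so λ ≡ 36·3 ≡ 34.
  x = λ² - 23 - 23 = 1156 - 46 ≡ 0; y = λ·(23 - 0) - 31 ≡ 11. → (0, 11)
3G: (0, 11) + (23, 31). λ = (31 - 11)/(23 - 0) ≡ 20/23 mod 37. 23⁻¹ ≡ 29 (mod 37), so λ ≡ 25.
  x = λ² - 0 - 23 = 625 - 23 ≡ 10; y = λ·(0 - 10) - 11 ≡ 35. → (10, 35)
4G: (10, 35) + (23, 31). λ = (31 - 35)/(23 - 10) ≡ 33/13 mod 37. 13⁻¹ ≡ 20 (mod 37), so λ ≡ 31.
  x = λ² - 10 - 23 = 961 - 33 ≡ 3; y = λ·(10 - 3) - 35 ≡ 34. → (3, 34)
5G: (3, 34) + (23, 31). λ = (31 - 34)/(23 - 3) ≡ 34/20 mod 37. 20⁻¹ ≡ 13 (mod 37), so λ ≡ 35.
  x = λ² - 3 - 23 = 1225 - 26 ≡ 15; y = λ·(3 - 15) - 34 ≡ 27. → (15, 27)
6G: (15, 27) + (23, 31). λ = (31 - 27)/(23 - 15) ≡ 4/8 mod 37. 8⁻¹ ≡ 14 (mod 37) since 8·14 = 112 ≡ 1, so λ ≡ 19.
  x = λ² - 15 - 23 = 361 - 38 ≡ 27; y = λ·(15 - 27) - 27 ≡ 4. → (27, 4)
7G: (27, 4) + (23, 31). λ = (31 - 4)/(23 - 27) ≡ 27/33 mod 37. 33⁻¹ ≡ 9 (mod 37), so λ ≡ 21.
  x = λ² - 27 - 23 = 441 - 50 ≡ 21; y = λ·(27 - 21) - 4 ≡ 11. → (21, 11)

(21, 11)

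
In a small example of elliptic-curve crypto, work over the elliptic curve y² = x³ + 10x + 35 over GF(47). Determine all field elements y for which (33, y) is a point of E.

21, 26

x³ + 10x + 35 = 36302 ≡ 18 (mod 47).
Square roots of 18 mod 47: 21 and 26 (since 21² = 441 ≡ 18).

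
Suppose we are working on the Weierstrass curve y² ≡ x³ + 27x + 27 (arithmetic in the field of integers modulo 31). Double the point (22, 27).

tangent at (22, 27): λ = (3·22² + 27)/(2·27) ≡ 22/23. 23⁻¹ ≡ 27 (mod 31), so λ ≡ 22·27 ≡ 5.
  x = λ² - 22 - 22 = 25 - 44 ≡ 12; y = λ·(22 - 12) - 27 ≡ 23. → (12, 23)

(12, 23)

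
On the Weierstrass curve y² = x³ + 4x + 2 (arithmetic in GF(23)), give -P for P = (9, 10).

(9, 13)

-(9, 10) = (9, -10 mod 23) = (9, 13).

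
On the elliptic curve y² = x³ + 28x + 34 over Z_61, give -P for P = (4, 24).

-(4, 24) = (4, -24 mod 61) = (4, 37).

(4, 37)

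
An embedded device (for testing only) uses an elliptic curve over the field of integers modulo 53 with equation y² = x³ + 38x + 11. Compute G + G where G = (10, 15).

tangent at (10, 15): λ = (3·10² + 38)/(2·15) ≡ 20/30. 30⁻¹ ≡ 23 (mod 53) since 30·23 = 690 ≡ 1, so λ ≡ 20·23 ≡ 36.
  x = λ² - 10 - 10 = 1296 - 20 ≡ 4; y = λ·(10 - 4) - 15 ≡ 42. → (4, 42)

(4, 42)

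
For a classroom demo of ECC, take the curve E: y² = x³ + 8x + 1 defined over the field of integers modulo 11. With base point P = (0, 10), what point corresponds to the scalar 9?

(2, 5)

Repeated addition: build up to 9P.
2P: tangent at (0, 10): λ = (3·0² + 8)/(2·10) ≡ 8/9. 9⁻¹ ≡ 5 (mod 11) since 9·5 = 45 ≡ 1, so λ ≡ 8·5 ≡ 7.
  x = λ² - 0 - 0 = 49 - 0 ≡ 5; y = λ·(0 - 5) - 10 ≡ 10. → (5, 10)
3P: (5, 10) + (0, 10). λ = (10 - 10)/(0 - 5) ≡ 0/6 mod 11. 6⁻¹ ≡ 2 (mod 11), so λ ≡ 0.
  x = λ² - 5 - 0 = 0 - 5 ≡ 6; y = λ·(5 - 6) - 10 ≡ 1. → (6, 1)
4P: (6, 1) + (0, 10). λ = (10 - 1)/(0 - 6) ≡ 9/5 mod 11. 5⁻¹ ≡ 9 (mod 11), so λ ≡ 4.
  x = λ² - 6 - 0 = 16 - 6 ≡ 10; y = λ·(6 - 10) - 1 ≡ 5. → (10, 5)
5P: (10, 5) + (0, 10). λ = (10 - 5)/(0 - 10) ≡ 5/1 mod 11. 1⁻¹ ≡ 1 (mod 11), so λ ≡ 5.
  x = λ² - 10 - 0 = 25 - 10 ≡ 4; y = λ·(10 - 4) - 5 ≡ 3. → (4, 3)
6P: (4, 3) + (0, 10). λ = (10 - 3)/(0 - 4) ≡ 7/7 mod 11. 7⁻¹ ≡ 8 (mod 11) since 7·8 = 56 ≡ 1, so λ ≡ 1.
  x = λ² - 4 - 0 = 1 - 4 ≡ 8; y = λ·(4 - 8) - 3 ≡ 4. → (8, 4)
7P: (8, 4) + (0, 10). λ = (10 - 4)/(0 - 8) ≡ 6/3 mod 11. 3⁻¹ ≡ 4 (mod 11), so λ ≡ 2.
  x = λ² - 8 - 0 = 4 - 8 ≡ 7; y = λ·(8 - 7) - 4 ≡ 9. → (7, 9)
8P: (7, 9) + (0, 10). λ = (10 - 9)/(0 - 7) ≡ 1/4 mod 11. 4⁻¹ ≡ 3 (mod 11), so λ ≡ 3.
  x = λ² - 7 - 0 = 9 - 7 ≡ 2; y = λ·(7 - 2) - 9 ≡ 6. → (2, 6)
9P: (2, 6) + (0, 10). λ = (10 - 6)/(0 - 2) ≡ 4/9 mod 11. 9⁻¹ ≡ 5 (mod 11), so λ ≡ 9.
  x = λ² - 2 - 0 = 81 - 2 ≡ 2; y = λ·(2 - 2) - 6 ≡ 5. → (2, 5)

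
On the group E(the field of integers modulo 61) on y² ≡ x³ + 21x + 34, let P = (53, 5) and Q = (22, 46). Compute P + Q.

(0, 41)

(53, 5) + (22, 46). λ = (46 - 5)/(22 - 53) ≡ 41/30 mod 61. 30⁻¹ ≡ 59 (mod 61), so λ ≡ 40.
  x = λ² - 53 - 22 = 1600 - 75 ≡ 0; y = λ·(53 - 0) - 5 ≡ 41. → (0, 41)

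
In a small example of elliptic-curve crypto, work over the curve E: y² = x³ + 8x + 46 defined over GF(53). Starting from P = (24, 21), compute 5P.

(14, 26)

Double-and-add on 5 = (101)₂. Start with P = (24, 21) for the leading 1-bit.
double: tangent at (24, 21): λ = (3·24² + 8)/(2·21) ≡ 40/42. 42⁻¹ ≡ 24 (mod 53) since 42·24 = 1008 ≡ 1, so λ ≡ 40·24 ≡ 6.
  x = λ² - 24 - 24 = 36 - 48 ≡ 41; y = λ·(24 - 41) - 21 ≡ 36. → (41, 36)
double: tangent at (41, 36): λ = (3·41² + 8)/(2·36) ≡ 16/19. 19⁻¹ ≡ 14 (mod 53) since 19·14 = 266 ≡ 1, so λ ≡ 16·14 ≡ 12.
  x = λ² - 41 - 41 = 144 - 82 ≡ 9; y = λ·(41 - 9) - 36 ≡ 30. → (9, 30)
add P: (9, 30) + (24, 21). λ = (21 - 30)/(24 - 9) ≡ 44/15 mod 53. 15⁻¹ ≡ 46 (mod 53), so λ ≡ 10.
  x = λ² - 9 - 24 = 100 - 33 ≡ 14; y = λ·(9 - 14) - 30 ≡ 26. → (14, 26)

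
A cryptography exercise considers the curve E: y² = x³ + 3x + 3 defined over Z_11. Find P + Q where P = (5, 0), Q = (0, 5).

(7, 2)

(5, 0) + (0, 5). λ = (5 - 0)/(0 - 5) ≡ 5/6 mod 11. 6⁻¹ ≡ 2 (mod 11) since 6·2 = 12 ≡ 1, so λ ≡ 10.
  x = λ² - 5 - 0 = 100 - 5 ≡ 7; y = λ·(5 - 7) - 0 ≡ 2. → (7, 2)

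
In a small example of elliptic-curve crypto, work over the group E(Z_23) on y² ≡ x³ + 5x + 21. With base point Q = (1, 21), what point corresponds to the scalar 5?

Repeated addition: build up to 5Q.
2Q: tangent at (1, 21): λ = (3·1² + 5)/(2·21) ≡ 8/19. 19⁻¹ ≡ 17 (mod 23), so λ ≡ 8·17 ≡ 21.
  x = λ² - 1 - 1 = 441 - 2 ≡ 2; y = λ·(1 - 2) - 21 ≡ 4. → (2, 4)
3Q: (2, 4) + (1, 21). λ = (21 - 4)/(1 - 2) ≡ 17/22 mod 23. 22⁻¹ ≡ 22 (mod 23), so λ ≡ 6.
  x = λ² - 2 - 1 = 36 - 3 ≡ 10; y = λ·(2 - 10) - 4 ≡ 17. → (10, 17)
4Q: (10, 17) + (1, 21). λ = (21 - 17)/(1 - 10) ≡ 4/14 mod 23. 14⁻¹ ≡ 5 (mod 23), so λ ≡ 20.
  x = λ² - 10 - 1 = 400 - 11 ≡ 21; y = λ·(10 - 21) - 17 ≡ 16. → (21, 16)
5Q: (21, 16) + (1, 21). λ = (21 - 16)/(1 - 21) ≡ 5/3 mod 23. 3⁻¹ ≡ 8 (mod 23), so λ ≡ 17.
  x = λ² - 21 - 1 = 289 - 22 ≡ 14; y = λ·(21 - 14) - 16 ≡ 11. → (14, 11)

(14, 11)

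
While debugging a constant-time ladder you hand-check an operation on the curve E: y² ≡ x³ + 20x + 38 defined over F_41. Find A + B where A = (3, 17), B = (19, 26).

(3, 17) + (19, 26). λ = (26 - 17)/(19 - 3) ≡ 9/16 mod 41. 16⁻¹ ≡ 18 (mod 41), so λ ≡ 39.
  x = λ² - 3 - 19 = 1521 - 22 ≡ 23; y = λ·(3 - 23) - 17 ≡ 23. → (23, 23)

(23, 23)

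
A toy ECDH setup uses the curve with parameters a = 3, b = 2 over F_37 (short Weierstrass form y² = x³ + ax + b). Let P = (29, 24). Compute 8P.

(23, 18)

Double-and-add on 8 = (1000)₂. Start with P = (29, 24) for the leading 1-bit.
double: tangent at (29, 24): λ = (3·29² + 3)/(2·24) ≡ 10/11. 11⁻¹ ≡ 27 (mod 37), so λ ≡ 10·27 ≡ 11.
  x = λ² - 29 - 29 = 121 - 58 ≡ 26; y = λ·(29 - 26) - 24 ≡ 9. → (26, 9)
double: tangent at (26, 9): λ = (3·26² + 3)/(2·9) ≡ 33/18. 18⁻¹ ≡ 35 (mod 37), so λ ≡ 33·35 ≡ 8.
  x = λ² - 26 - 26 = 64 - 52 ≡ 12; y = λ·(26 - 12) - 9 ≡ 29. → (12, 29)
double: tangent at (12, 29): λ = (3·12² + 3)/(2·29) ≡ 28/21. 21⁻¹ ≡ 30 (mod 37) since 21·30 = 630 ≡ 1, so λ ≡ 28·30 ≡ 26.
  x = λ² - 12 - 12 = 676 - 24 ≡ 23; y = λ·(12 - 23) - 29 ≡ 18. → (23, 18)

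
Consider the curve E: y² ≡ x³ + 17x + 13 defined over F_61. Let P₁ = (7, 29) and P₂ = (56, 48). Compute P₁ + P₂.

(56, 13)

(7, 29) + (56, 48). λ = (48 - 29)/(56 - 7) ≡ 19/49 mod 61. 49⁻¹ ≡ 5 (mod 61) since 49·5 = 245 ≡ 1, so λ ≡ 34.
  x = λ² - 7 - 56 = 1156 - 63 ≡ 56; y = λ·(7 - 56) - 29 ≡ 13. → (56, 13)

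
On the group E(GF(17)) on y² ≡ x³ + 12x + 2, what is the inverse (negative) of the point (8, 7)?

(8, 10)

-(8, 7) = (8, -7 mod 17) = (8, 10).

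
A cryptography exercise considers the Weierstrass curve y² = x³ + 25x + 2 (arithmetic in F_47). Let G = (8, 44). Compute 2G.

(40, 1)

tangent at (8, 44): λ = (3·8² + 25)/(2·44) ≡ 29/41. 41⁻¹ ≡ 39 (mod 47), so λ ≡ 29·39 ≡ 3.
  x = λ² - 8 - 8 = 9 - 16 ≡ 40; y = λ·(8 - 40) - 44 ≡ 1. → (40, 1)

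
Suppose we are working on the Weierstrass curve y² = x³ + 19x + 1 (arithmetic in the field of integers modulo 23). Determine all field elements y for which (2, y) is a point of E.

1, 22

x³ + 19x + 1 = 47 ≡ 1 (mod 23).
Square roots of 1 mod 23: 1 and 22 (since 1² = 1 ≡ 1).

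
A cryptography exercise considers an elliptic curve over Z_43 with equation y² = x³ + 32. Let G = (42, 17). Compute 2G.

(26, 35)

tangent at (42, 17): λ = (3·42² + 0)/(2·17) ≡ 3/34. 34⁻¹ ≡ 19 (mod 43), so λ ≡ 3·19 ≡ 14.
  x = λ² - 42 - 42 = 196 - 84 ≡ 26; y = λ·(42 - 26) - 17 ≡ 35. → (26, 35)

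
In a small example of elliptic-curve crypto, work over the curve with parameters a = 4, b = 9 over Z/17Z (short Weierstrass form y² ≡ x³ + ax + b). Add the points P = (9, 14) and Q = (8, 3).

(2, 12)

(9, 14) + (8, 3). λ = (3 - 14)/(8 - 9) ≡ 6/16 mod 17. 16⁻¹ ≡ 16 (mod 17) since 16·16 = 256 ≡ 1, so λ ≡ 11.
  x = λ² - 9 - 8 = 121 - 17 ≡ 2; y = λ·(9 - 2) - 14 ≡ 12. → (2, 12)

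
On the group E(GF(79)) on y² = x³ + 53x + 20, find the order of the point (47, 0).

2P: (47, 0) + (47, 0): same x and y₁ ≡ -y₂, so the sum is O.
2P = O, so the order is 2.

2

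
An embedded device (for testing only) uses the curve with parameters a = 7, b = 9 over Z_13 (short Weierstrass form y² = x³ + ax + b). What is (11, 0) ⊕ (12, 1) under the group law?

(11, 0) + (12, 1). λ = (1 - 0)/(12 - 11) ≡ 1/1 mod 13. 1⁻¹ ≡ 1 (mod 13) since 1·1 = 1 ≡ 1, so λ ≡ 1.
  x = λ² - 11 - 12 = 1 - 23 ≡ 4; y = λ·(11 - 4) - 0 ≡ 7. → (4, 7)

(4, 7)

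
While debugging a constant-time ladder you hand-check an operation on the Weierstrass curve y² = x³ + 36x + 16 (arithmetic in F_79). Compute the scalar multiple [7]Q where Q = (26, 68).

(32, 60)

Repeated addition: build up to 7Q.
2Q: tangent at (26, 68): λ = (3·26² + 36)/(2·68) ≡ 10/57. 57⁻¹ ≡ 61 (mod 79) since 57·61 = 3477 ≡ 1, so λ ≡ 10·61 ≡ 57.
  x = λ² - 26 - 26 = 3249 - 52 ≡ 37; y = λ·(26 - 37) - 68 ≡ 16. → (37, 16)
3Q: (37, 16) + (26, 68). λ = (68 - 16)/(26 - 37) ≡ 52/68 mod 79. 68⁻¹ ≡ 43 (mod 79), so λ ≡ 24.
  x = λ² - 37 - 26 = 576 - 63 ≡ 39; y = λ·(37 - 39) - 16 ≡ 15. → (39, 15)
4Q: (39, 15) + (26, 68). λ = (68 - 15)/(26 - 39) ≡ 53/66 mod 79. 66⁻¹ ≡ 6 (mod 79), so λ ≡ 2.
  x = λ² - 39 - 26 = 4 - 65 ≡ 18; y = λ·(39 - 18) - 15 ≡ 27. → (18, 27)
5Q: (18, 27) + (26, 68). λ = (68 - 27)/(26 - 18) ≡ 41/8 mod 79. 8⁻¹ ≡ 10 (mod 79) since 8·10 = 80 ≡ 1, so λ ≡ 15.
  x = λ² - 18 - 26 = 225 - 44 ≡ 23; y = λ·(18 - 23) - 27 ≡ 56. → (23, 56)
6Q: (23, 56) + (26, 68). λ = (68 - 56)/(26 - 23) ≡ 12/3 mod 79. 3⁻¹ ≡ 53 (mod 79) since 3·53 = 159 ≡ 1, so λ ≡ 4.
  x = λ² - 23 - 26 = 16 - 49 ≡ 46; y = λ·(23 - 46) - 56 ≡ 10. → (46, 10)
7Q: (46, 10) + (26, 68). λ = (68 - 10)/(26 - 46) ≡ 58/59 mod 79. 59⁻¹ ≡ 75 (mod 79), so λ ≡ 5.
  x = λ² - 46 - 26 = 25 - 72 ≡ 32; y = λ·(46 - 32) - 10 ≡ 60. → (32, 60)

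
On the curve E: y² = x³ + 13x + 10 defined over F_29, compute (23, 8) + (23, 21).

The two points share x = 23 and their y-coordinates satisfy 8 + 21 ≡ 0 (mod 29), so they are inverses. Their sum is the point at infinity.

O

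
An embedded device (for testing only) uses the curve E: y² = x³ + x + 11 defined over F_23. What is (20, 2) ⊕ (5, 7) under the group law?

(16, 12)

(20, 2) + (5, 7). λ = (7 - 2)/(5 - 20) ≡ 5/8 mod 23. 8⁻¹ ≡ 3 (mod 23), so λ ≡ 15.
  x = λ² - 20 - 5 = 225 - 25 ≡ 16; y = λ·(20 - 16) - 2 ≡ 12. → (16, 12)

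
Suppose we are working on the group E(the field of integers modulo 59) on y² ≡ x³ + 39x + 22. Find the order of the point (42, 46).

7

2P: tangent at (42, 46): λ = (3·42² + 39)/(2·46) ≡ 21/33. 33⁻¹ ≡ 34 (mod 59), so λ ≡ 21·34 ≡ 6.
  x = λ² - 42 - 42 = 36 - 84 ≡ 11; y = λ·(42 - 11) - 46 ≡ 22. → (11, 22)
3P: (11, 22) + (42, 46). λ = (46 - 22)/(42 - 11) ≡ 24/31 mod 59. 31⁻¹ ≡ 40 (mod 59) since 31·40 = 1240 ≡ 1, so λ ≡ 16.
  x = λ² - 11 - 42 = 256 - 53 ≡ 26; y = λ·(11 - 26) - 22 ≡ 33. → (26, 33)
4P: (26, 33) + (42, 46). λ = (46 - 33)/(42 - 26) ≡ 13/16 mod 59. 16⁻¹ ≡ 48 (mod 59) since 16·48 = 768 ≡ 1, so λ ≡ 34.
  x = λ² - 26 - 42 = 1156 - 68 ≡ 26; y = λ·(26 - 26) - 33 ≡ 26. → (26, 26)
5P: (26, 26) + (42, 46). λ = (46 - 26)/(42 - 26) ≡ 20/16 mod 59. 16⁻¹ ≡ 48 (mod 59) since 16·48 = 768 ≡ 1, so λ ≡ 16.
  x = λ² - 26 - 42 = 256 - 68 ≡ 11; y = λ·(26 - 11) - 26 ≡ 37. → (11, 37)
6P: (11, 37) + (42, 46). λ = (46 - 37)/(42 - 11) ≡ 9/31 mod 59. 31⁻¹ ≡ 40 (mod 59), so λ ≡ 6.
  x = λ² - 11 - 42 = 36 - 53 ≡ 42; y = λ·(11 - 42) - 37 ≡ 13. → (42, 13)
7P: (42, 13) + (42, 46): same x and y₁ ≡ -y₂, so the sum is the point at infinity.
7P = the point at infinity, so the order is 7.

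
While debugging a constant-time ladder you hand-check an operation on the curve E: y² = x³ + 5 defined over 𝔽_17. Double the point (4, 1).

tangent at (4, 1): λ = (3·4² + 0)/(2·1) ≡ 14/2. 2⁻¹ ≡ 9 (mod 17) since 2·9 = 18 ≡ 1, so λ ≡ 14·9 ≡ 7.
  x = λ² - 4 - 4 = 49 - 8 ≡ 7; y = λ·(4 - 7) - 1 ≡ 12. → (7, 12)

(7, 12)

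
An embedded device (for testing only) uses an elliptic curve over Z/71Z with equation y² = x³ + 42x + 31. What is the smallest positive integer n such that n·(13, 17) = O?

2P: tangent at (13, 17): λ = (3·13² + 42)/(2·17) ≡ 52/34. 34⁻¹ ≡ 23 (mod 71), so λ ≡ 52·23 ≡ 60.
  x = λ² - 13 - 13 = 3600 - 26 ≡ 24; y = λ·(13 - 24) - 17 ≡ 33. → (24, 33)
3P: (24, 33) + (13, 17). λ = (17 - 33)/(13 - 24) ≡ 55/60 mod 71. 60⁻¹ ≡ 58 (mod 71), so λ ≡ 66.
  x = λ² - 24 - 13 = 4356 - 37 ≡ 59; y = λ·(24 - 59) - 33 ≡ 0. → (59, 0)
4P: (59, 0) + (13, 17). λ = (17 - 0)/(13 - 59) ≡ 17/25 mod 71. 25⁻¹ ≡ 54 (mod 71), so λ ≡ 66.
  x = λ² - 59 - 13 = 4356 - 72 ≡ 24; y = λ·(59 - 24) - 0 ≡ 38. → (24, 38)
5P: (24, 38) + (13, 17). λ = (17 - 38)/(13 - 24) ≡ 50/60 mod 71. 60⁻¹ ≡ 58 (mod 71) since 60·58 = 3480 ≡ 1, so λ ≡ 60.
  x = λ² - 24 - 13 = 3600 - 37 ≡ 13; y = λ·(24 - 13) - 38 ≡ 54. → (13, 54)
6P: (13, 54) + (13, 17): same x and y₁ ≡ -y₂, so the sum is O.
6P = O, so the order is 6.

6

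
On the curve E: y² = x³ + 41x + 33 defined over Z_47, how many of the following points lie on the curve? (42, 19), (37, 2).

(42, 19): 19² ≡ 32, rhs ≡ 32 → on.
(37, 2): 2² ≡ 4, rhs ≡ 33 → off.

1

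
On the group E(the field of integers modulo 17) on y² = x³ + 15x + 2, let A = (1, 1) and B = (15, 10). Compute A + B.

(10, 9)

(1, 1) + (15, 10). λ = (10 - 1)/(15 - 1) ≡ 9/14 mod 17. 14⁻¹ ≡ 11 (mod 17), so λ ≡ 14.
  x = λ² - 1 - 15 = 196 - 16 ≡ 10; y = λ·(1 - 10) - 1 ≡ 9. → (10, 9)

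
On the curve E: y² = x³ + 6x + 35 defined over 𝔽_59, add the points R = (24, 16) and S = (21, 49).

(24, 16) + (21, 49). λ = (49 - 16)/(21 - 24) ≡ 33/56 mod 59. 56⁻¹ ≡ 39 (mod 59) since 56·39 = 2184 ≡ 1, so λ ≡ 48.
  x = λ² - 24 - 21 = 2304 - 45 ≡ 17; y = λ·(24 - 17) - 16 ≡ 25. → (17, 25)

(17, 25)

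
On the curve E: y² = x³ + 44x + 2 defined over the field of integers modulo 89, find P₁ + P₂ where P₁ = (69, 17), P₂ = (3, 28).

(69, 17) + (3, 28). λ = (28 - 17)/(3 - 69) ≡ 11/23 mod 89. 23⁻¹ ≡ 31 (mod 89), so λ ≡ 74.
  x = λ² - 69 - 3 = 5476 - 72 ≡ 64; y = λ·(69 - 64) - 17 ≡ 86. → (64, 86)

(64, 86)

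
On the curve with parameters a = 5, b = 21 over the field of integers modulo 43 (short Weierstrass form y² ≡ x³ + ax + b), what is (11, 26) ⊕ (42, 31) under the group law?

(11, 26) + (42, 31). λ = (31 - 26)/(42 - 11) ≡ 5/31 mod 43. 31⁻¹ ≡ 25 (mod 43) since 31·25 = 775 ≡ 1, so λ ≡ 39.
  x = λ² - 11 - 42 = 1521 - 53 ≡ 6; y = λ·(11 - 6) - 26 ≡ 40. → (6, 40)

(6, 40)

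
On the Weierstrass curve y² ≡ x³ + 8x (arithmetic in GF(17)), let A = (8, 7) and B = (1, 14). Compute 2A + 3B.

O

First 2A:
Repeated addition: build up to 2A.
2A: tangent at (8, 7): λ = (3·8² + 8)/(2·7) ≡ 13/14. 14⁻¹ ≡ 11 (mod 17), so λ ≡ 13·11 ≡ 7.
  x = λ² - 8 - 8 = 49 - 16 ≡ 16; y = λ·(8 - 16) - 7 ≡ 5. → (16, 5)
2A = (16, 5).
Next 3B:
Repeated addition: build up to 3B.
2B: tangent at (1, 14): λ = (3·1² + 8)/(2·14) ≡ 11/11. 11⁻¹ ≡ 14 (mod 17), so λ ≡ 11·14 ≡ 1.
  x = λ² - 1 - 1 = 1 - 2 ≡ 16; y = λ·(1 - 16) - 14 ≡ 5. → (16, 5)
3B: (16, 5) + (1, 14). λ = (14 - 5)/(1 - 16) ≡ 9/2 mod 17. 2⁻¹ ≡ 9 (mod 17) since 2·9 = 18 ≡ 1, so λ ≡ 13.
  x = λ² - 16 - 1 = 169 - 17 ≡ 16; y = λ·(16 - 16) - 5 ≡ 12. → (16, 12)
3B = (16, 12).
Finally 2A + 3B:
(16, 5) + (16, 12): same x and y₁ ≡ -y₂, so the sum is ∞.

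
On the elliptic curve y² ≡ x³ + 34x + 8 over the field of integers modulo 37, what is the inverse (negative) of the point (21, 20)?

(21, 17)

-(21, 20) = (21, -20 mod 37) = (21, 17).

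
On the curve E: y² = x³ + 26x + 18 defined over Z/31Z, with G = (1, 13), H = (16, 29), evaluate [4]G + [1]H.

First 4G:
Double-and-add on 4 = (100)₂. Start with G = (1, 13) for the leading 1-bit.
double: tangent at (1, 13): λ = (3·1² + 26)/(2·13) ≡ 29/26. 26⁻¹ ≡ 6 (mod 31), so λ ≡ 29·6 ≡ 19.
  x = λ² - 1 - 1 = 361 - 2 ≡ 18; y = λ·(1 - 18) - 13 ≡ 5. → (18, 5)
double: tangent at (18, 5): λ = (3·18² + 26)/(2·5) ≡ 6/10. 10⁻¹ ≡ 28 (mod 31), so λ ≡ 6·28 ≡ 13.
  x = λ² - 18 - 18 = 169 - 36 ≡ 9; y = λ·(18 - 9) - 5 ≡ 19. → (9, 19)
4G = (9, 19).
Finally 4G + H:
(9, 19) + (16, 29). λ = (29 - 19)/(16 - 9) ≡ 10/7 mod 31. 7⁻¹ ≡ 9 (mod 31), so λ ≡ 28.
  x = λ² - 9 - 16 = 784 - 25 ≡ 15; y = λ·(9 - 15) - 19 ≡ 30. → (15, 30)

(15, 30)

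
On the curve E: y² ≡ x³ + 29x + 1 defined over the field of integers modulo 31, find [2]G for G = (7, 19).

tangent at (7, 19): λ = (3·7² + 29)/(2·19) ≡ 21/7. 7⁻¹ ≡ 9 (mod 31), so λ ≡ 21·9 ≡ 3.
  x = λ² - 7 - 7 = 9 - 14 ≡ 26; y = λ·(7 - 26) - 19 ≡ 17. → (26, 17)

(26, 17)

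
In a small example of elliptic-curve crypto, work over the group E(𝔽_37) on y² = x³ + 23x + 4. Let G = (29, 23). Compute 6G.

Repeated addition: build up to 6G.
2G: tangent at (29, 23): λ = (3·29² + 23)/(2·23) ≡ 30/9. 9⁻¹ ≡ 33 (mod 37), so λ ≡ 30·33 ≡ 28.
  x = λ² - 29 - 29 = 784 - 58 ≡ 23; y = λ·(29 - 23) - 23 ≡ 34. → (23, 34)
3G: (23, 34) + (29, 23). λ = (23 - 34)/(29 - 23) ≡ 26/6 mod 37. 6⁻¹ ≡ 31 (mod 37) since 6·31 = 186 ≡ 1, so λ ≡ 29.
  x = λ² - 23 - 29 = 841 - 52 ≡ 12; y = λ·(23 - 12) - 34 ≡ 26. → (12, 26)
4G: (12, 26) + (29, 23). λ = (23 - 26)/(29 - 12) ≡ 34/17 mod 37. 17⁻¹ ≡ 24 (mod 37), so λ ≡ 2.
  x = λ² - 12 - 29 = 4 - 41 ≡ 0; y = λ·(12 - 0) - 26 ≡ 35. → (0, 35)
5G: (0, 35) + (29, 23). λ = (23 - 35)/(29 - 0) ≡ 25/29 mod 37. 29⁻¹ ≡ 23 (mod 37), so λ ≡ 20.
  x = λ² - 0 - 29 = 400 - 29 ≡ 1; y = λ·(0 - 1) - 35 ≡ 19. → (1, 19)
6G: (1, 19) + (29, 23). λ = (23 - 19)/(29 - 1) ≡ 4/28 mod 37. 28⁻¹ ≡ 4 (mod 37), so λ ≡ 16.
  x = λ² - 1 - 29 = 256 - 30 ≡ 4; y = λ·(1 - 4) - 19 ≡ 7. → (4, 7)

(4, 7)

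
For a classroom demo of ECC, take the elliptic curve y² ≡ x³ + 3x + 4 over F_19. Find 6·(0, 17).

Write P = (0, 17).
Double-and-add on 6 = (110)₂. Start with P = (0, 17) for the leading 1-bit.
double: tangent at (0, 17): λ = (3·0² + 3)/(2·17) ≡ 3/15. 15⁻¹ ≡ 14 (mod 19) since 15·14 = 210 ≡ 1, so λ ≡ 3·14 ≡ 4.
  x = λ² - 0 - 0 = 16 - 0 ≡ 16; y = λ·(0 - 16) - 17 ≡ 14. → (16, 14)
add P: (16, 14) + (0, 17). λ = (17 - 14)/(0 - 16) ≡ 3/3 mod 19. 3⁻¹ ≡ 13 (mod 19), so λ ≡ 1.
  x = λ² - 16 - 0 = 1 - 16 ≡ 4; y = λ·(16 - 4) - 14 ≡ 17. → (4, 17)
double: tangent at (4, 17): λ = (3·4² + 3)/(2·17) ≡ 13/15. 15⁻¹ ≡ 14 (mod 19), so λ ≡ 13·14 ≡ 11.
  x = λ² - 4 - 4 = 121 - 8 ≡ 18; y = λ·(4 - 18) - 17 ≡ 0. → (18, 0)

(18, 0)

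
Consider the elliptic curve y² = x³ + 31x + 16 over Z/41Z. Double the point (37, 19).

tangent at (37, 19): λ = (3·37² + 31)/(2·19) ≡ 38/38. 38⁻¹ ≡ 27 (mod 41) since 38·27 = 1026 ≡ 1, so λ ≡ 38·27 ≡ 1.
  x = λ² - 37 - 37 = 1 - 74 ≡ 9; y = λ·(37 - 9) - 19 ≡ 9. → (9, 9)

(9, 9)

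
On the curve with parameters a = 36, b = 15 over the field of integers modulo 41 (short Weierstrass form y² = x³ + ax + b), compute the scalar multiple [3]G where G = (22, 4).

Repeated addition: build up to 3G.
2G: tangent at (22, 4): λ = (3·22² + 36)/(2·4) ≡ 12/8. 8⁻¹ ≡ 36 (mod 41), so λ ≡ 12·36 ≡ 22.
  x = λ² - 22 - 22 = 484 - 44 ≡ 30; y = λ·(22 - 30) - 4 ≡ 25. → (30, 25)
3G: (30, 25) + (22, 4). λ = (4 - 25)/(22 - 30) ≡ 20/33 mod 41. 33⁻¹ ≡ 5 (mod 41), so λ ≡ 18.
  x = λ² - 30 - 22 = 324 - 52 ≡ 26; y = λ·(30 - 26) - 25 ≡ 6. → (26, 6)

(26, 6)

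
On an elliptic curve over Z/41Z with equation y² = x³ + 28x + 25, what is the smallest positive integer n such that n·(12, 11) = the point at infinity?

2P: tangent at (12, 11): λ = (3·12² + 28)/(2·11) ≡ 9/22. 22⁻¹ ≡ 28 (mod 41), so λ ≡ 9·28 ≡ 6.
  x = λ² - 12 - 12 = 36 - 24 ≡ 12; y = λ·(12 - 12) - 11 ≡ 30. → (12, 30)
3P: (12, 30) + (12, 11): same x and y₁ ≡ -y₂, so the sum is the point at infinity.
3P = the point at infinity, so the order is 3.

3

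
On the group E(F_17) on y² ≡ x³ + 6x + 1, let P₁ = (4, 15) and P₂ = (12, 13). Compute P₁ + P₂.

(4, 15) + (12, 13). λ = (13 - 15)/(12 - 4) ≡ 15/8 mod 17. 8⁻¹ ≡ 15 (mod 17) since 8·15 = 120 ≡ 1, so λ ≡ 4.
  x = λ² - 4 - 12 = 16 - 16 ≡ 0; y = λ·(4 - 0) - 15 ≡ 1. → (0, 1)

(0, 1)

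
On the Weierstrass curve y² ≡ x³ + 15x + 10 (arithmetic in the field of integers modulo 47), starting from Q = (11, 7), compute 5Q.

Double-and-add on 5 = (101)₂. Start with Q = (11, 7) for the leading 1-bit.
double: tangent at (11, 7): λ = (3·11² + 15)/(2·7) ≡ 2/14. 14⁻¹ ≡ 37 (mod 47), so λ ≡ 2·37 ≡ 27.
  x = λ² - 11 - 11 = 729 - 22 ≡ 2; y = λ·(11 - 2) - 7 ≡ 1. → (2, 1)
double: tangent at (2, 1): λ = (3·2² + 15)/(2·1) ≡ 27/2. 2⁻¹ ≡ 24 (mod 47), so λ ≡ 27·24 ≡ 37.
  x = λ² - 2 - 2 = 1369 - 4 ≡ 2; y = λ·(2 - 2) - 1 ≡ 46. → (2, 46)
add Q: (2, 46) + (11, 7). λ = (7 - 46)/(11 - 2) ≡ 8/9 mod 47. 9⁻¹ ≡ 21 (mod 47), so λ ≡ 27.
  x = λ² - 2 - 11 = 729 - 13 ≡ 11; y = λ·(2 - 11) - 46 ≡ 40. → (11, 40)

(11, 40)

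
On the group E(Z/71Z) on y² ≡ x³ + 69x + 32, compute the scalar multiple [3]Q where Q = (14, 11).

(52, 13)

Repeated addition: build up to 3Q.
2Q: tangent at (14, 11): λ = (3·14² + 69)/(2·11) ≡ 18/22. 22⁻¹ ≡ 42 (mod 71) since 22·42 = 924 ≡ 1, so λ ≡ 18·42 ≡ 46.
  x = λ² - 14 - 14 = 2116 - 28 ≡ 29; y = λ·(14 - 29) - 11 ≡ 9. → (29, 9)
3Q: (29, 9) + (14, 11). λ = (11 - 9)/(14 - 29) ≡ 2/56 mod 71. 56⁻¹ ≡ 52 (mod 71) since 56·52 = 2912 ≡ 1, so λ ≡ 33.
  x = λ² - 29 - 14 = 1089 - 43 ≡ 52; y = λ·(29 - 52) - 9 ≡ 13. → (52, 13)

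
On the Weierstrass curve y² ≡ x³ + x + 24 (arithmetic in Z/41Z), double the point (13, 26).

tangent at (13, 26): λ = (3·13² + 1)/(2·26) ≡ 16/11. 11⁻¹ ≡ 15 (mod 41) since 11·15 = 165 ≡ 1, so λ ≡ 16·15 ≡ 35.
  x = λ² - 13 - 13 = 1225 - 26 ≡ 10; y = λ·(13 - 10) - 26 ≡ 38. → (10, 38)

(10, 38)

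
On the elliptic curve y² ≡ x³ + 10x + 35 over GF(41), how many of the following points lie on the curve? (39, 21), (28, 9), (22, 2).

(39, 21): 21² ≡ 31, rhs ≡ 7 → off.
(28, 9): 9² ≡ 40, rhs ≡ 4 → off.
(22, 2): 2² ≡ 4, rhs ≡ 38 → off.

0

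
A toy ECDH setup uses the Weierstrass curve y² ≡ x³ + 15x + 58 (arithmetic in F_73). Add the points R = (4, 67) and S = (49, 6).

(4, 67) + (49, 6). λ = (6 - 67)/(49 - 4) ≡ 12/45 mod 73. 45⁻¹ ≡ 13 (mod 73) since 45·13 = 585 ≡ 1, so λ ≡ 10.
  x = λ² - 4 - 49 = 100 - 53 ≡ 47; y = λ·(4 - 47) - 67 ≡ 14. → (47, 14)

(47, 14)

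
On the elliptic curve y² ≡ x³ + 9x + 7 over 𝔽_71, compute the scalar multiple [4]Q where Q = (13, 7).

Double-and-add on 4 = (100)₂. Start with Q = (13, 7) for the leading 1-bit.
double: tangent at (13, 7): λ = (3·13² + 9)/(2·7) ≡ 19/14. 14⁻¹ ≡ 66 (mod 71), so λ ≡ 19·66 ≡ 47.
  x = λ² - 13 - 13 = 2209 - 26 ≡ 53; y = λ·(13 - 53) - 7 ≡ 30. → (53, 30)
double: tangent at (53, 30): λ = (3·53² + 9)/(2·30) ≡ 58/60. 60⁻¹ ≡ 58 (mod 71), so λ ≡ 58·58 ≡ 27.
  x = λ² - 53 - 53 = 729 - 106 ≡ 55; y = λ·(53 - 55) - 30 ≡ 58. → (55, 58)

(55, 58)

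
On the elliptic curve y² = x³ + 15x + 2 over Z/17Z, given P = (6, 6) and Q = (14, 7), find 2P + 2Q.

First 2P:
Repeated addition: build up to 2P.
2P: tangent at (6, 6): λ = (3·6² + 15)/(2·6) ≡ 4/12. 12⁻¹ ≡ 10 (mod 17), so λ ≡ 4·10 ≡ 6.
  x = λ² - 6 - 6 = 36 - 12 ≡ 7; y = λ·(6 - 7) - 6 ≡ 5. → (7, 5)
2P = (7, 5).
Next 2Q:
Repeated addition: build up to 2Q.
2Q: tangent at (14, 7): λ = (3·14² + 15)/(2·7) ≡ 8/14. 14⁻¹ ≡ 11 (mod 17), so λ ≡ 8·11 ≡ 3.
  x = λ² - 14 - 14 = 9 - 28 ≡ 15; y = λ·(14 - 15) - 7 ≡ 7. → (15, 7)
2Q = (15, 7).
Finally 2P + 2Q:
(7, 5) + (15, 7). λ = (7 - 5)/(15 - 7) ≡ 2/8 mod 17. 8⁻¹ ≡ 15 (mod 17) since 8·15 = 120 ≡ 1, so λ ≡ 13.
  x = λ² - 7 - 15 = 169 - 22 ≡ 11; y = λ·(7 - 11) - 5 ≡ 11. → (11, 11)

(11, 11)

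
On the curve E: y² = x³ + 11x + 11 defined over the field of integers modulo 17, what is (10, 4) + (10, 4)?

tangent at (10, 4): λ = (3·10² + 11)/(2·4) ≡ 5/8. 8⁻¹ ≡ 15 (mod 17), so λ ≡ 5·15 ≡ 7.
  x = λ² - 10 - 10 = 49 - 20 ≡ 12; y = λ·(10 - 12) - 4 ≡ 16. → (12, 16)

(12, 16)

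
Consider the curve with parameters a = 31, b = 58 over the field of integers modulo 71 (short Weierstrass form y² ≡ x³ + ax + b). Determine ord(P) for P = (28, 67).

2P: tangent at (28, 67): λ = (3·28² + 31)/(2·67) ≡ 40/63. 63⁻¹ ≡ 62 (mod 71), so λ ≡ 40·62 ≡ 66.
  x = λ² - 28 - 28 = 4356 - 56 ≡ 40; y = λ·(28 - 40) - 67 ≡ 64. → (40, 64)
3P: (40, 64) + (28, 67). λ = (67 - 64)/(28 - 40) ≡ 3/59 mod 71. 59⁻¹ ≡ 65 (mod 71), so λ ≡ 53.
  x = λ² - 40 - 28 = 2809 - 68 ≡ 43; y = λ·(40 - 43) - 64 ≡ 61. → (43, 61)
4P: (43, 61) + (28, 67). λ = (67 - 61)/(28 - 43) ≡ 6/56 mod 71. 56⁻¹ ≡ 52 (mod 71), so λ ≡ 28.
  x = λ² - 43 - 28 = 784 - 71 ≡ 3; y = λ·(43 - 3) - 61 ≡ 65. → (3, 65)
5P: (3, 65) + (28, 67). λ = (67 - 65)/(28 - 3) ≡ 2/25 mod 71. 25⁻¹ ≡ 54 (mod 71), so λ ≡ 37.
  x = λ² - 3 - 28 = 1369 - 31 ≡ 60; y = λ·(3 - 60) - 65 ≡ 27. → (60, 27)
6P: (60, 27) + (28, 67). λ = (67 - 27)/(28 - 60) ≡ 40/39 mod 71. 39⁻¹ ≡ 51 (mod 71), so λ ≡ 52.
  x = λ² - 60 - 28 = 2704 - 88 ≡ 60; y = λ·(60 - 60) - 27 ≡ 44. → (60, 44)
7P: (60, 44) + (28, 67). λ = (67 - 44)/(28 - 60) ≡ 23/39 mod 71. 39⁻¹ ≡ 51 (mod 71) since 39·51 = 1989 ≡ 1, so λ ≡ 37.
  x = λ² - 60 - 28 = 1369 - 88 ≡ 3; y = λ·(60 - 3) - 44 ≡ 6. → (3, 6)
8P: (3, 6) + (28, 67). λ = (67 - 6)/(28 - 3) ≡ 61/25 mod 71. 25⁻¹ ≡ 54 (mod 71), so λ ≡ 28.
  x = λ² - 3 - 28 = 784 - 31 ≡ 43; y = λ·(3 - 43) - 6 ≡ 10. → (43, 10)
9P: (43, 10) + (28, 67). λ = (67 - 10)/(28 - 43) ≡ 57/56 mod 71. 56⁻¹ ≡ 52 (mod 71) since 56·52 = 2912 ≡ 1, so λ ≡ 53.
  x = λ² - 43 - 28 = 2809 - 71 ≡ 40; y = λ·(43 - 40) - 10 ≡ 7. → (40, 7)
10P: (40, 7) + (28, 67). λ = (67 - 7)/(28 - 40) ≡ 60/59 mod 71. 59⁻¹ ≡ 65 (mod 71), so λ ≡ 66.
  x = λ² - 40 - 28 = 4356 - 68 ≡ 28; y = λ·(40 - 28) - 7 ≡ 4. → (28, 4)
11P: (28, 4) + (28, 67): same x and y₁ ≡ -y₂, so the sum is O.
11P = O, so the order is 11.

11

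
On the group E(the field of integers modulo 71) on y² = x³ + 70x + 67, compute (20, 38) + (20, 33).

O

The two points share x = 20 and their y-coordinates satisfy 38 + 33 ≡ 0 (mod 71), so they are inverses. Their sum is ∞.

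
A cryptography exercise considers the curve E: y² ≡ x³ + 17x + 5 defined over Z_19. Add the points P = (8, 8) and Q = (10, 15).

(18, 14)

(8, 8) + (10, 15). λ = (15 - 8)/(10 - 8) ≡ 7/2 mod 19. 2⁻¹ ≡ 10 (mod 19), so λ ≡ 13.
  x = λ² - 8 - 10 = 169 - 18 ≡ 18; y = λ·(8 - 18) - 8 ≡ 14. → (18, 14)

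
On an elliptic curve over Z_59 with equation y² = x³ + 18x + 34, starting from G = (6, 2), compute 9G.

Double-and-add on 9 = (1001)₂. Start with G = (6, 2) for the leading 1-bit.
double: tangent at (6, 2): λ = (3·6² + 18)/(2·2) ≡ 8/4. 4⁻¹ ≡ 15 (mod 59), so λ ≡ 8·15 ≡ 2.
  x = λ² - 6 - 6 = 4 - 12 ≡ 51; y = λ·(6 - 51) - 2 ≡ 26. → (51, 26)
double: tangent at (51, 26): λ = (3·51² + 18)/(2·26) ≡ 33/52. 52⁻¹ ≡ 42 (mod 59) since 52·42 = 2184 ≡ 1, so λ ≡ 33·42 ≡ 29.
  x = λ² - 51 - 51 = 841 - 102 ≡ 31; y = λ·(51 - 31) - 26 ≡ 23. → (31, 23)
double: tangent at (31, 23): λ = (3·31² + 18)/(2·23) ≡ 10/46. 46⁻¹ ≡ 9 (mod 59) since 46·9 = 414 ≡ 1, so λ ≡ 10·9 ≡ 31.
  x = λ² - 31 - 31 = 961 - 62 ≡ 14; y = λ·(31 - 14) - 23 ≡ 32. → (14, 32)
add G: (14, 32) + (6, 2). λ = (2 - 32)/(6 - 14) ≡ 29/51 mod 59. 51⁻¹ ≡ 22 (mod 59), so λ ≡ 48.
  x = λ² - 14 - 6 = 2304 - 20 ≡ 42; y = λ·(14 - 42) - 32 ≡ 40. → (42, 40)

(42, 40)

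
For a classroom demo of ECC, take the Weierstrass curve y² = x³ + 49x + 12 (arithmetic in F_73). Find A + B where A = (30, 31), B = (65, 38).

(30, 31) + (65, 38). λ = (38 - 31)/(65 - 30) ≡ 7/35 mod 73. 35⁻¹ ≡ 48 (mod 73), so λ ≡ 44.
  x = λ² - 30 - 65 = 1936 - 95 ≡ 16; y = λ·(30 - 16) - 31 ≡ 1. → (16, 1)

(16, 1)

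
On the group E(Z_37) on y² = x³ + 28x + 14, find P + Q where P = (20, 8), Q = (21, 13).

(20, 8) + (21, 13). λ = (13 - 8)/(21 - 20) ≡ 5/1 mod 37. 1⁻¹ ≡ 1 (mod 37) since 1·1 = 1 ≡ 1, so λ ≡ 5.
  x = λ² - 20 - 21 = 25 - 41 ≡ 21; y = λ·(20 - 21) - 8 ≡ 24. → (21, 24)

(21, 24)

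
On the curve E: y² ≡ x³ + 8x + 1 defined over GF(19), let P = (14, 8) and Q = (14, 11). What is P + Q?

The two points share x = 14 and their y-coordinates satisfy 8 + 11 ≡ 0 (mod 19), so they are inverses. Their sum is O.

O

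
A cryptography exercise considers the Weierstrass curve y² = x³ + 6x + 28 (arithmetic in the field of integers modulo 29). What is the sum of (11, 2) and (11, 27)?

The two points share x = 11 and their y-coordinates satisfy 2 + 27 ≡ 0 (mod 29), so they are inverses. Their sum is 𝒪.

O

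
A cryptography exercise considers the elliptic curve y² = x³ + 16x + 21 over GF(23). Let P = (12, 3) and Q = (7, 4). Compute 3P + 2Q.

(15, 18)

First 3P:
Repeated addition: build up to 3P.
2P: tangent at (12, 3): λ = (3·12² + 16)/(2·3) ≡ 11/6. 6⁻¹ ≡ 4 (mod 23), so λ ≡ 11·4 ≡ 21.
  x = λ² - 12 - 12 = 441 - 24 ≡ 3; y = λ·(12 - 3) - 3 ≡ 2. → (3, 2)
3P: (3, 2) + (12, 3). λ = (3 - 2)/(12 - 3) ≡ 1/9 mod 23. 9⁻¹ ≡ 18 (mod 23) since 9·18 = 162 ≡ 1, so λ ≡ 18.
  x = λ² - 3 - 12 = 324 - 15 ≡ 10; y = λ·(3 - 10) - 2 ≡ 10. → (10, 10)
3P = (10, 10).
Next 2Q:
Repeated addition: build up to 2Q.
2Q: tangent at (7, 4): λ = (3·7² + 16)/(2·4) ≡ 2/8. 8⁻¹ ≡ 3 (mod 23), so λ ≡ 2·3 ≡ 6.
  x = λ² - 7 - 7 = 36 - 14 ≡ 22; y = λ·(7 - 22) - 4 ≡ 21. → (22, 21)
2Q = (22, 21).
Finally 3P + 2Q:
(10, 10) + (22, 21). λ = (21 - 10)/(22 - 10) ≡ 11/12 mod 23. 12⁻¹ ≡ 2 (mod 23), so λ ≡ 22.
  x = λ² - 10 - 22 = 484 - 32 ≡ 15; y = λ·(10 - 15) - 10 ≡ 18. → (15, 18)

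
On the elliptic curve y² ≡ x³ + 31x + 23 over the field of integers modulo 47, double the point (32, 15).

(10, 39)

tangent at (32, 15): λ = (3·32² + 31)/(2·15) ≡ 1/30. 30⁻¹ ≡ 11 (mod 47) since 30·11 = 330 ≡ 1, so λ ≡ 1·11 ≡ 11.
  x = λ² - 32 - 32 = 121 - 64 ≡ 10; y = λ·(32 - 10) - 15 ≡ 39. → (10, 39)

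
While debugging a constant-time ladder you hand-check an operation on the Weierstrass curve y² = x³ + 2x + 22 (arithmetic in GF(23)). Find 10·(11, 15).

(1, 5)

Write G = (11, 15).
Double-and-add on 10 = (1010)₂. Start with G = (11, 15) for the leading 1-bit.
double: tangent at (11, 15): λ = (3·11² + 2)/(2·15) ≡ 20/7. 7⁻¹ ≡ 10 (mod 23) since 7·10 = 70 ≡ 1, so λ ≡ 20·10 ≡ 16.
  x = λ² - 11 - 11 = 256 - 22 ≡ 4; y = λ·(11 - 4) - 15 ≡ 5. → (4, 5)
double: tangent at (4, 5): λ = (3·4² + 2)/(2·5) ≡ 4/10. 10⁻¹ ≡ 7 (mod 23) since 10·7 = 70 ≡ 1, so λ ≡ 4·7 ≡ 5.
  x = λ² - 4 - 4 = 25 - 8 ≡ 17; y = λ·(4 - 17) - 5 ≡ 22. → (17, 22)
add G: (17, 22) + (11, 15). λ = (15 - 22)/(11 - 17) ≡ 16/17 mod 23. 17⁻¹ ≡ 19 (mod 23), so λ ≡ 5.
  x = λ² - 17 - 11 = 25 - 28 ≡ 20; y = λ·(17 - 20) - 22 ≡ 9. → (20, 9)
double: tangent at (20, 9): λ = (3·20² + 2)/(2·9) ≡ 6/18. 18⁻¹ ≡ 9 (mod 23) since 18·9 = 162 ≡ 1, so λ ≡ 6·9 ≡ 8.
  x = λ² - 20 - 20 = 64 - 40 ≡ 1; y = λ·(20 - 1) - 9 ≡ 5. → (1, 5)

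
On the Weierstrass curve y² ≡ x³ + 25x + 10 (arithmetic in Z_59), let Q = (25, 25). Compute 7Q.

Double-and-add on 7 = (111)₂. Start with Q = (25, 25) for the leading 1-bit.
double: tangent at (25, 25): λ = (3·25² + 25)/(2·25) ≡ 12/50. 50⁻¹ ≡ 13 (mod 59), so λ ≡ 12·13 ≡ 38.
  x = λ² - 25 - 25 = 1444 - 50 ≡ 37; y = λ·(25 - 37) - 25 ≡ 50. → (37, 50)
add Q: (37, 50) + (25, 25). λ = (25 - 50)/(25 - 37) ≡ 34/47 mod 59. 47⁻¹ ≡ 54 (mod 59) since 47·54 = 2538 ≡ 1, so λ ≡ 7.
  x = λ² - 37 - 25 = 49 - 62 ≡ 46; y = λ·(37 - 46) - 50 ≡ 5. → (46, 5)
double: tangent at (46, 5): λ = (3·46² + 25)/(2·5) ≡ 1/10. 10⁻¹ ≡ 6 (mod 59), so λ ≡ 1·6 ≡ 6.
  x = λ² - 46 - 46 = 36 - 92 ≡ 3; y = λ·(46 - 3) - 5 ≡ 17. → (3, 17)
add Q: (3, 17) + (25, 25). λ = (25 - 17)/(25 - 3) ≡ 8/22 mod 59. 22⁻¹ ≡ 51 (mod 59), so λ ≡ 54.
  x = λ² - 3 - 25 = 2916 - 28 ≡ 56; y = λ·(3 - 56) - 17 ≡ 12. → (56, 12)

(56, 12)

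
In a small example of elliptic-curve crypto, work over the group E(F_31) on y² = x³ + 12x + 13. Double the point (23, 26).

(18, 27)

tangent at (23, 26): λ = (3·23² + 12)/(2·26) ≡ 18/21. 21⁻¹ ≡ 3 (mod 31) since 21·3 = 63 ≡ 1, so λ ≡ 18·3 ≡ 23.
  x = λ² - 23 - 23 = 529 - 46 ≡ 18; y = λ·(23 - 18) - 26 ≡ 27. → (18, 27)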